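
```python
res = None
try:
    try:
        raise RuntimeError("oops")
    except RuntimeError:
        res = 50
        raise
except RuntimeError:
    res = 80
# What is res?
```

Step-by-step execution trace:
1. Inner try: `raise RuntimeError("oops")` raises RuntimeError.
2. Inner `except RuntimeError` matches → res = 50.
3. bare `raise` re-raises the same RuntimeError.
4. Outer `except RuntimeError` matches → res = 80.
Result: 80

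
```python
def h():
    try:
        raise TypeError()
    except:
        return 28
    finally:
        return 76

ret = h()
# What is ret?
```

Step-by-step execution trace:
1. `h()` enters try: `raise TypeError()` raises TypeError.
2. bare `except` matches → `return 28` sets pending return value 28.
3. Before returning, `finally: return 76` runs and overrides the pending return.
4. h() returns 76 → ret = 76.
Result: 76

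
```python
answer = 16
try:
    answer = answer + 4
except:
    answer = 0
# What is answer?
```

Step-by-step execution trace:
1. answer starts at 16.
2. try: `answer = answer + 4` → answer = 20. No exception raised.
3. `except` is skipped.
Result: 20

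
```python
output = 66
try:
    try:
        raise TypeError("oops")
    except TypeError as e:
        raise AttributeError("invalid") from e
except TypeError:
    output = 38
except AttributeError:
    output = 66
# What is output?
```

Step-by-step execution trace:
1. Inner try raises TypeError; inner `except TypeError as e` catches it.
2. `raise AttributeError(...) from e` raises AttributeError (TypeError is attached as __cause__, but only AttributeError is active).
3. Outer `except TypeError` does not match AttributeError; skipped.
4. Outer `except AttributeError` matches → output = 66.
Result: 66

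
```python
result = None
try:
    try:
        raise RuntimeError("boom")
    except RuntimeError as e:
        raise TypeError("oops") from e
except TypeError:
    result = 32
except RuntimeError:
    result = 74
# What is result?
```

Step-by-step execution trace:
1. Inner try raises RuntimeError; inner `except RuntimeError as e` catches it.
2. `raise TypeError(...) from e` raises TypeError (RuntimeError is attached as __cause__, but only TypeError is active).
3. Outer `except TypeError` matches → result = 32.
4. `except RuntimeError` is not reached.
Result: 32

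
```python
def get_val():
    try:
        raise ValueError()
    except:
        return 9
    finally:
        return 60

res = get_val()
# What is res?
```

Step-by-step execution trace:
1. `get_val()` enters try: `raise ValueError()` raises ValueError.
2. bare `except` matches → `return 9` sets pending return value 9.
3. Before returning, `finally: return 60` runs and overrides the pending return.
4. get_val() returns 60 → res = 60.
Result: 60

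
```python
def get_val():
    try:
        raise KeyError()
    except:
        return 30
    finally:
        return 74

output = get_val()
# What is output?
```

Step-by-step execution trace:
1. `get_val()` enters try: `raise KeyError()` raises KeyError.
2. bare `except` matches → `return 30` sets pending return value 30.
3. Before returning, `finally: return 74` runs and overrides the pending return.
4. get_val() returns 74 → output = 74.
Result: 74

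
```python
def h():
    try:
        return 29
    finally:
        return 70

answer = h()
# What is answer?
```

Step-by-step execution trace:
1. `h()` enters try: `return 29` sets pending return value 29.
2. Before returning, `finally: return 70` runs and overrides the pending return.
3. h() returns 70 → answer = 70.
Result: 70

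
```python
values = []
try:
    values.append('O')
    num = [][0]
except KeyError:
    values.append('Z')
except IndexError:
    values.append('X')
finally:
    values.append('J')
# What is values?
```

Step-by-step execution trace:
1. try: `values.append('O')` → values = ['O'].
2. `num = [][0]` raises IndexError.
3. `except KeyError` does not match IndexError; skipped.
4. `except IndexError` matches → `values.append('X')` → values = ['O', 'X'].
5. finally always runs: `values.append('J')` → values = ['O', 'X', 'J'].
Result: ['O', 'X', 'J']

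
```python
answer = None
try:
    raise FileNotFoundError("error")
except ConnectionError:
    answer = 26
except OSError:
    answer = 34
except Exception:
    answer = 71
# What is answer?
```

Step-by-step execution trace:
1. `raise FileNotFoundError(...)` raises FileNotFoundError.
2. `except ConnectionError` does not match (FileNotFoundError is not a subclass of ConnectionError); skipped.
3. `except OSError` matches (FileNotFoundError is a subclass of OSError) → answer = 34.
4. `except Exception` is not reached.
Result: 34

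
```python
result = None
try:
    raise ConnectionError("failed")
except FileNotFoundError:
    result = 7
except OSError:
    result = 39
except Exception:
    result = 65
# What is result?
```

Step-by-step execution trace:
1. `raise ConnectionError(...)` raises ConnectionError.
2. `except FileNotFoundError` does not match (ConnectionError is not a subclass of FileNotFoundError); skipped.
3. `except OSError` matches (ConnectionError is a subclass of OSError) → result = 39.
4. `except Exception` is not reached.
Result: 39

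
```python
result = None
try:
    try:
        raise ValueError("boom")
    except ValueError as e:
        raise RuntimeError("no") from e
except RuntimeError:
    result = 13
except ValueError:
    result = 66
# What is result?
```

Step-by-step execution trace:
1. Inner try raises ValueError; inner `except ValueError as e` catches it.
2. `raise RuntimeError(...) from e` raises RuntimeError (ValueError is attached as __cause__, but only RuntimeError is active).
3. Outer `except RuntimeError` matches → result = 13.
4. `except ValueError` is not reached.
Result: 13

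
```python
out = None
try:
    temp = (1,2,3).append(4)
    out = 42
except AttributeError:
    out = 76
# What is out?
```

Step-by-step execution trace:
1. `temp = (1,2,3).append(4)` raises AttributeError.
2. `out = 42` is not reached.
3. `except AttributeError` matches → out = 76.
Result: 76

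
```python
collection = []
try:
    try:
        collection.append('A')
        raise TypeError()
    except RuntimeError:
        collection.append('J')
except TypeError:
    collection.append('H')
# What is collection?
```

Step-by-step execution trace:
1. Inner try: `collection.append('A')` → collection = ['A'].
2. `raise TypeError()` raises TypeError.
3. Inner `except RuntimeError` does not match TypeError; exception propagates to outer try.
4. Outer `except TypeError` matches → `collection.append('H')` → collection = ['A', 'H'].
Result: ['A', 'H']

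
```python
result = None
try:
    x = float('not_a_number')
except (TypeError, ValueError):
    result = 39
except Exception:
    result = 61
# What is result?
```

Step-by-step execution trace:
1. `x = float('not_a_number')` raises ValueError.
2. `except (TypeError, ValueError)` matches (ValueError is in the tuple) → result = 39.
3. `except Exception` is not reached.
Result: 39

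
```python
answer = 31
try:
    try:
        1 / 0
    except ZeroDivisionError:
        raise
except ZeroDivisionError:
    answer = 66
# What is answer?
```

Step-by-step execution trace:
1. Inner try: `1 / 0` raises ZeroDivisionError.
2. Inner `except ZeroDivisionError` matches; bare `raise` re-raises the same ZeroDivisionError.
3. Outer `except ZeroDivisionError` matches → answer = 66.
Result: 66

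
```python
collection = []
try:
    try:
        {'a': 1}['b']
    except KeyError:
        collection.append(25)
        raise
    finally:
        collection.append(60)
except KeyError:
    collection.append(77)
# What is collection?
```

Step-by-step execution trace:
1. Inner try: `{'a': 1}['b']` raises KeyError.
2. Inner `except KeyError` matches → `collection.append(25)` → collection = [25].
3. bare `raise` re-raises KeyError.
4. Inner `finally` runs during unwinding: `collection.append(60)` → collection = [25, 60].
5. Outer `except KeyError` matches → `collection.append(77)` → collection = [25, 60, 77].
Result: [25, 60, 77]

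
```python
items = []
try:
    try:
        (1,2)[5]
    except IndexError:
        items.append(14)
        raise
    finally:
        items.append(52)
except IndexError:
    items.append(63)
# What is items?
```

Step-by-step execution trace:
1. Inner try: `(1,2)[5]` raises IndexError.
2. Inner `except IndexError` matches → `items.append(14)` → items = [14].
3. bare `raise` re-raises IndexError.
4. Inner `finally` runs during unwinding: `items.append(52)` → items = [14, 52].
5. Outer `except IndexError` matches → `items.append(63)` → items = [14, 52, 63].
Result: [14, 52, 63]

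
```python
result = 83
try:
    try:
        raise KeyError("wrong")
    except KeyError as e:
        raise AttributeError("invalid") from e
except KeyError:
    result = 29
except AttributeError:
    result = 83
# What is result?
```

Step-by-step execution trace:
1. Inner try raises KeyError; inner `except KeyError as e` catches it.
2. `raise AttributeError(...) from e` raises AttributeError (KeyError is attached as __cause__, but only AttributeError is active).
3. Outer `except KeyError` does not match AttributeError; skipped.
4. Outer `except AttributeError` matches → result = 83.
Result: 83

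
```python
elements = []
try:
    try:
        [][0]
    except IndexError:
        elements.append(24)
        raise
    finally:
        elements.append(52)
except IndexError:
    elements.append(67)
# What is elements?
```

Step-by-step execution trace:
1. Inner try: `[][0]` raises IndexError.
2. Inner `except IndexError` matches → `elements.append(24)` → elements = [24].
3. bare `raise` re-raises IndexError.
4. Inner `finally` runs during unwinding: `elements.append(52)` → elements = [24, 52].
5. Outer `except IndexError` matches → `elements.append(67)` → elements = [24, 52, 67].
Result: [24, 52, 67]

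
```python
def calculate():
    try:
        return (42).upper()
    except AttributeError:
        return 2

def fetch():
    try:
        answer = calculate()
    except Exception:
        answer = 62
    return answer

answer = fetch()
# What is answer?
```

Step-by-step execution trace:
1. `fetch()` calls `calculate()`.
2. In calculate: `(42).upper()` raises AttributeError; `except AttributeError` catches it → returns 2.
3. In fetch: `answer = calculate()` → answer = 2. No exception reaches fetch.
4. `except Exception` is skipped; fetch returns 2.
5. answer = 2.
Result: 2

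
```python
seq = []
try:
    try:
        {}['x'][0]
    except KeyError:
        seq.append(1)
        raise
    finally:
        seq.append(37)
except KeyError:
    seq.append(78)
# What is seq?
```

Step-by-step execution trace:
1. Inner try: `{}['x'][0]` raises KeyError.
2. Inner `except KeyError` matches → `seq.append(1)` → seq = [1].
3. bare `raise` re-raises KeyError.
4. Inner `finally` runs during unwinding: `seq.append(37)` → seq = [1, 37].
5. Outer `except KeyError` matches → `seq.append(78)` → seq = [1, 37, 78].
Result: [1, 37, 78]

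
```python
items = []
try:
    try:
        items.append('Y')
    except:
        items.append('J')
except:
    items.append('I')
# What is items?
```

Step-by-step execution trace:
1. Inner try: `items.append('Y')` → items = ['Y']. No exception raised.
2. Inner `except` is skipped.
3. Inner try completes normally; outer `except` is skipped.
Result: ['Y']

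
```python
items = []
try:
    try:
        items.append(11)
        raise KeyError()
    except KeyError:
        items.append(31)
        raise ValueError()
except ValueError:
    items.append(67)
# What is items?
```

Step-by-step execution trace:
1. Inner try: `items.append(11)` → items = [11].
2. `raise KeyError()` raises KeyError.
3. Inner `except KeyError` matches → `items.append(31)` → items = [11, 31].
4. `raise ValueError()` raises ValueError; propagates to outer try.
5. Outer `except ValueError` matches → `items.append(67)` → items = [11, 31, 67].
Result: [11, 31, 67]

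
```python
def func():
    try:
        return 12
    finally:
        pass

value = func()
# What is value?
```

Step-by-step execution trace:
1. `func()` enters try: `return 12` sets pending return value 12.
2. Before returning, `finally: pass` runs (no effect).
3. func() returns 12 → value = 12.
Result: 12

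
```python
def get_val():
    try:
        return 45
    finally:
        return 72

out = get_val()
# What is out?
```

Step-by-step execution trace:
1. `get_val()` enters try: `return 45` sets pending return value 45.
2. Before returning, `finally: return 72` runs and overrides the pending return.
3. get_val() returns 72 → out = 72.
Result: 72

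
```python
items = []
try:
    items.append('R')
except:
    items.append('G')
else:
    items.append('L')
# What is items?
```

Step-by-step execution trace:
1. try: `items.append('R')` → items = ['R']. No exception raised.
2. `except` is skipped.
3. `else` runs (try completed without exception): `items.append('L')` → items = ['R', 'L'].
Result: ['R', 'L']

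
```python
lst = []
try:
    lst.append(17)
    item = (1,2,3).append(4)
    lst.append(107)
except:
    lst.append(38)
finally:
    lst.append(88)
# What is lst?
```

Step-by-step execution trace:
1. try: `lst.append(17)` → lst = [17].
2. `item = (1,2,3).append(4)` raises AttributeError; `lst.append(107)` is not reached.
3. bare `except` matches → `lst.append(38)` → lst = [17, 38].
4. finally always runs: `lst.append(88)` → lst = [17, 38, 88].
Result: [17, 38, 88]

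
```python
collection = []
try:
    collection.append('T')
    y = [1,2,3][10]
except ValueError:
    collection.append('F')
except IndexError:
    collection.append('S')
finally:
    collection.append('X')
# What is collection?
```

Step-by-step execution trace:
1. try: `collection.append('T')` → collection = ['T'].
2. `y = [1,2,3][10]` raises IndexError.
3. `except ValueError` does not match IndexError; skipped.
4. `except IndexError` matches → `collection.append('S')` → collection = ['T', 'S'].
5. finally always runs: `collection.append('X')` → collection = ['T', 'S', 'X'].
Result: ['T', 'S', 'X']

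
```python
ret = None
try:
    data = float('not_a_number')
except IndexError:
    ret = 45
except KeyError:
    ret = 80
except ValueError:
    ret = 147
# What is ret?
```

Step-by-step execution trace:
1. `data = float('not_a_number')` raises ValueError.
2. `except IndexError` does not match ValueError; skipped.
3. `except KeyError` does not match ValueError; skipped.
4. `except ValueError` matches → ret = 147.
Result: 147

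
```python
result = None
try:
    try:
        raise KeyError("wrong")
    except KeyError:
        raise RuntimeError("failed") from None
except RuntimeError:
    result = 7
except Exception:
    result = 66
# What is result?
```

Step-by-step execution trace:
1. Inner try raises KeyError; inner `except KeyError` catches it.
2. `raise RuntimeError(...) from None` raises RuntimeError (from None suppresses __context__, but the active exception is still RuntimeError).
3. Outer `except RuntimeError` matches → result = 7.
4. `except Exception` is not reached.
Result: 7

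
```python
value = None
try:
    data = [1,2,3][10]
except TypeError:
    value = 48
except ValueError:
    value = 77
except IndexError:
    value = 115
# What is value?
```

Step-by-step execution trace:
1. `data = [1,2,3][10]` raises IndexError.
2. `except TypeError` does not match IndexError; skipped.
3. `except ValueError` does not match IndexError; skipped.
4. `except IndexError` matches → value = 115.
Result: 115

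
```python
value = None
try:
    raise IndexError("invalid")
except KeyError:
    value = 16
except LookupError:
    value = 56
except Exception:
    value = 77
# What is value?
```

Step-by-step execution trace:
1. `raise IndexError(...)` raises IndexError.
2. `except KeyError` does not match (IndexError is not a subclass of KeyError); skipped.
3. `except LookupError` matches (IndexError is a subclass of LookupError) → value = 56.
4. `except Exception` is not reached.
Result: 56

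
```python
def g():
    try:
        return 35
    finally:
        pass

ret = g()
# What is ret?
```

Step-by-step execution trace:
1. `g()` enters try: `return 35` sets pending return value 35.
2. Before returning, `finally: pass` runs (no effect).
3. g() returns 35 → ret = 35.
Result: 35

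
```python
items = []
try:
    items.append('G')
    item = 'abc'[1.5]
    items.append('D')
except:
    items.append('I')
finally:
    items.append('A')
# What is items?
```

Step-by-step execution trace:
1. try: `items.append('G')` → items = ['G'].
2. `item = 'abc'[1.5]` raises TypeError; `items.append('D')` is not reached.
3. bare `except` matches → `items.append('I')` → items = ['G', 'I'].
4. finally always runs: `items.append('A')` → items = ['G', 'I', 'A'].
Result: ['G', 'I', 'A']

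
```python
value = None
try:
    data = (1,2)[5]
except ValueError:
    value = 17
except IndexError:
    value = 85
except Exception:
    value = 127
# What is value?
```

Step-by-step execution trace:
1. `data = (1,2)[5]` raises IndexError.
2. `except ValueError` does not match IndexError; skipped.
3. `except IndexError` matches → value = 85.
4. Remaining except clauses are skipped.
Result: 85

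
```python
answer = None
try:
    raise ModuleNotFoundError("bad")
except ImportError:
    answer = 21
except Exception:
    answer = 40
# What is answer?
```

Step-by-step execution trace:
1. `raise ModuleNotFoundError(...)` raises ModuleNotFoundError.
2. `except ImportError` matches (ModuleNotFoundError is a subclass of ImportError) → answer = 21.
3. `except Exception` is not reached.
Result: 21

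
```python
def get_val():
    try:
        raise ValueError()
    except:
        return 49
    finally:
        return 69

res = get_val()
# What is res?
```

Step-by-step execution trace:
1. `get_val()` enters try: `raise ValueError()` raises ValueError.
2. bare `except` matches → `return 49` sets pending return value 49.
3. Before returning, `finally: return 69` runs and overrides the pending return.
4. get_val() returns 69 → res = 69.
Result: 69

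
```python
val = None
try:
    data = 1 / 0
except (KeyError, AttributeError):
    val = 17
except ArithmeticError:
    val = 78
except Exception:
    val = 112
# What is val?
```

Step-by-step execution trace:
1. `data = 1 / 0` raises ZeroDivisionError.
2. `except (KeyError, AttributeError)` does not match ZeroDivisionError; skipped.
3. `except ArithmeticError` matches (ZeroDivisionError is a subclass of ArithmeticError) → val = 78.
4. `except Exception` is not reached.
Result: 78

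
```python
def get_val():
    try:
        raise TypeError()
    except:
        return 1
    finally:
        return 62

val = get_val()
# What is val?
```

Step-by-step execution trace:
1. `get_val()` enters try: `raise TypeError()` raises TypeError.
2. bare `except` matches → `return 1` sets pending return value 1.
3. Before returning, `finally: return 62` runs and overrides the pending return.
4. get_val() returns 62 → val = 62.
Result: 62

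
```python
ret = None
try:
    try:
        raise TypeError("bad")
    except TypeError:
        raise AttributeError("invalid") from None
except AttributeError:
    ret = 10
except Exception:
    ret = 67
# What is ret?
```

Step-by-step execution trace:
1. Inner try raises TypeError; inner `except TypeError` catches it.
2. `raise AttributeError(...) from None` raises AttributeError (from None suppresses __context__, but the active exception is still AttributeError).
3. Outer `except AttributeError` matches → ret = 10.
4. `except Exception` is not reached.
Result: 10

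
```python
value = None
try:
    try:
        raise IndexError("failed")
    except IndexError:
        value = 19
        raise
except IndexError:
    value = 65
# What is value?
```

Step-by-step execution trace:
1. Inner try: `raise IndexError("failed")` raises IndexError.
2. Inner `except IndexError` matches → value = 19.
3. bare `raise` re-raises the same IndexError.
4. Outer `except IndexError` matches → value = 65.
Result: 65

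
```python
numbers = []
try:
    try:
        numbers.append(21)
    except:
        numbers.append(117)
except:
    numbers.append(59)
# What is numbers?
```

Step-by-step execution trace:
1. Inner try: `numbers.append(21)` → numbers = [21]. No exception raised.
2. Inner `except` is skipped.
3. Inner try completes normally; outer `except` is skipped.
Result: [21]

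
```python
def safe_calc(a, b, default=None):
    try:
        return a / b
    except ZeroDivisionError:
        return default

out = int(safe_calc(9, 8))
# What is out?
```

Step-by-step execution trace:
1. `safe_calc(9, 8)` enters try: `return 9 / 8` → returns 1.125. No exception raised.
2. `except ZeroDivisionError` is skipped.
3. `int(1.125)` → 1 → out = 1.
Result: 1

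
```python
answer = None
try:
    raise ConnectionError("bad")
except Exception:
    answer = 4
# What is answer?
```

Step-by-step execution trace:
1. `raise ConnectionError(...)` raises ConnectionError.
2. `except Exception` matches (ConnectionError is a subclass of Exception) → answer = 4.
Result: 4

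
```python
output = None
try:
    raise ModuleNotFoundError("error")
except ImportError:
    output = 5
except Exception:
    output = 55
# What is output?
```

Step-by-step execution trace:
1. `raise ModuleNotFoundError(...)` raises ModuleNotFoundError.
2. `except ImportError` matches (ModuleNotFoundError is a subclass of ImportError) → output = 5.
3. `except Exception` is not reached.
Result: 5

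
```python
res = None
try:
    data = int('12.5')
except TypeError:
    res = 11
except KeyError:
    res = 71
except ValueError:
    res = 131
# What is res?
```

Step-by-step execution trace:
1. `data = int('12.5')` raises ValueError.
2. `except TypeError` does not match ValueError; skipped.
3. `except KeyError` does not match ValueError; skipped.
4. `except ValueError` matches → res = 131.
Result: 131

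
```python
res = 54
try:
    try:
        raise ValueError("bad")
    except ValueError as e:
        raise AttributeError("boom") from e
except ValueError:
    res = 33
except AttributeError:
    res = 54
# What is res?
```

Step-by-step execution trace:
1. Inner try raises ValueError; inner `except ValueError as e` catches it.
2. `raise AttributeError(...) from e` raises AttributeError (ValueError is attached as __cause__, but only AttributeError is active).
3. Outer `except ValueError` does not match AttributeError; skipped.
4. Outer `except AttributeError` matches → res = 54.
Result: 54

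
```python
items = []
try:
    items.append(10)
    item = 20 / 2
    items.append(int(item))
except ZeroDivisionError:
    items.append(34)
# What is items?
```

Step-by-step execution trace:
1. try: `items.append(10)` → items = [10].
2. `item = 20 / 2` → item = 10.0. No exception raised.
3. `items.append(int(item))` → items = [10, 10].
4. `except ZeroDivisionError` is skipped (no exception was raised).
Result: [10, 10]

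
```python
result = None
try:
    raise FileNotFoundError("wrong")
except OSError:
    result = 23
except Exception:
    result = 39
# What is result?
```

Step-by-step execution trace:
1. `raise FileNotFoundError(...)` raises FileNotFoundError.
2. `except OSError` matches (FileNotFoundError is a subclass of OSError) → result = 23.
3. `except Exception` is not reached.
Result: 23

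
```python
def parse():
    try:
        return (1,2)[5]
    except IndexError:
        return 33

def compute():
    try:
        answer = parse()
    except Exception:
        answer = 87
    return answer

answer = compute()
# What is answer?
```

Step-by-step execution trace:
1. `compute()` calls `parse()`.
2. In parse: `(1,2)[5]` raises IndexError; `except IndexError` catches it → returns 33.
3. In compute: `answer = parse()` → answer = 33. No exception reaches compute.
4. `except Exception` is skipped; compute returns 33.
5. answer = 33.
Result: 33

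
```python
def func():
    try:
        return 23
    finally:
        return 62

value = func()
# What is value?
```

Step-by-step execution trace:
1. `func()` enters try: `return 23` sets pending return value 23.
2. Before returning, `finally: return 62` runs and overrides the pending return.
3. func() returns 62 → value = 62.
Result: 62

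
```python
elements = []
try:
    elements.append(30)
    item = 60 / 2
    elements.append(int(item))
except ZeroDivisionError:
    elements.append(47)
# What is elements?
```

Step-by-step execution trace:
1. try: `elements.append(30)` → elements = [30].
2. `item = 60 / 2` → item = 30.0. No exception raised.
3. `elements.append(int(item))` → elements = [30, 30].
4. `except ZeroDivisionError` is skipped (no exception was raised).
Result: [30, 30]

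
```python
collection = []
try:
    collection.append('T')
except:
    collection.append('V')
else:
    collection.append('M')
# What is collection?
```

Step-by-step execution trace:
1. try: `collection.append('T')` → collection = ['T']. No exception raised.
2. `except` is skipped.
3. `else` runs (try completed without exception): `collection.append('M')` → collection = ['T', 'M'].
Result: ['T', 'M']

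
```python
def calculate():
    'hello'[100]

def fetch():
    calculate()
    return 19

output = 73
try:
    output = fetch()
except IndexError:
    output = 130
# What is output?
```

Step-by-step execution trace:
1. output starts at 73.
2. try: `fetch()` calls `calculate()`.
3. `calculate()` evaluates `'hello'[100]`, which raises IndexError; it propagates through fetch (uncaught).
4. `return 19` in fetch is not reached; the assignment to output does not complete.
5. `except IndexError` matches → output = 130.
Result: 130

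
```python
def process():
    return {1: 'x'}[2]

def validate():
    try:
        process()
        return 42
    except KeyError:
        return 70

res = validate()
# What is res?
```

Step-by-step execution trace:
1. `validate()` calls `process()`.
2. `process()` evaluates `{1: 'x'}[2]`, which raises KeyError; it propagates to the caller.
3. `return 42` is not reached.
4. `except KeyError` in validate matches → returns 70.
5. res = 70.
Result: 70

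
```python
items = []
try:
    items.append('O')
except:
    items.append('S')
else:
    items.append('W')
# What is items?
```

Step-by-step execution trace:
1. try: `items.append('O')` → items = ['O']. No exception raised.
2. `except` is skipped.
3. `else` runs (try completed without exception): `items.append('W')` → items = ['O', 'W'].
Result: ['O', 'W']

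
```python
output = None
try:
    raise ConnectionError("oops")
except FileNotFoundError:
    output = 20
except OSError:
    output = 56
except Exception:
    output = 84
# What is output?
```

Step-by-step execution trace:
1. `raise ConnectionError(...)` raises ConnectionError.
2. `except FileNotFoundError` does not match (ConnectionError is not a subclass of FileNotFoundError); skipped.
3. `except OSError` matches (ConnectionError is a subclass of OSError) → output = 56.
4. `except Exception` is not reached.
Result: 56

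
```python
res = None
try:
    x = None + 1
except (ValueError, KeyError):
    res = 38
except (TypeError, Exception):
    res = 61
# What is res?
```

Step-by-step execution trace:
1. `x = None + 1` raises TypeError.
2. `except (ValueError, KeyError)` does not match TypeError; skipped.
3. `except (TypeError, Exception)` matches (TypeError is in the tuple) → res = 61.
Result: 61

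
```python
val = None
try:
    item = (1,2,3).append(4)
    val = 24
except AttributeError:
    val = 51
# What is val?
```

Step-by-step execution trace:
1. `item = (1,2,3).append(4)` raises AttributeError.
2. `val = 24` is not reached.
3. `except AttributeError` matches → val = 51.
Result: 51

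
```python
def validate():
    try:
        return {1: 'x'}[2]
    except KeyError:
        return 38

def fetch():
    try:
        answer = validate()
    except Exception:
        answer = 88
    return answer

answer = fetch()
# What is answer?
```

Step-by-step execution trace:
1. `fetch()` calls `validate()`.
2. In validate: `{1: 'x'}[2]` raises KeyError; `except KeyError` catches it → returns 38.
3. In fetch: `answer = validate()` → answer = 38. No exception reaches fetch.
4. `except Exception` is skipped; fetch returns 38.
5. answer = 38.
Result: 38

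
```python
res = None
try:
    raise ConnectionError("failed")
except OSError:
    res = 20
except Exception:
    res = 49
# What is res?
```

Step-by-step execution trace:
1. `raise ConnectionError(...)` raises ConnectionError.
2. `except OSError` matches (ConnectionError is a subclass of OSError) → res = 20.
3. `except Exception` is not reached.
Result: 20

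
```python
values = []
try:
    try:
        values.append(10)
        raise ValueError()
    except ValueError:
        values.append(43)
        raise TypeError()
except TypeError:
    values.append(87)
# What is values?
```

Step-by-step execution trace:
1. Inner try: `values.append(10)` → values = [10].
2. `raise ValueError()` raises ValueError.
3. Inner `except ValueError` matches → `values.append(43)` → values = [10, 43].
4. `raise TypeError()` raises TypeError; propagates to outer try.
5. Outer `except TypeError` matches → `values.append(87)` → values = [10, 43, 87].
Result: [10, 43, 87]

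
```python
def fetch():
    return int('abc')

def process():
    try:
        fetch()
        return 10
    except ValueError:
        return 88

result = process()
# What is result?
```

Step-by-step execution trace:
1. `process()` calls `fetch()`.
2. `fetch()` evaluates `int('abc')`, which raises ValueError; it propagates to the caller.
3. `return 10` is not reached.
4. `except ValueError` in process matches → returns 88.
5. result = 88.
Result: 88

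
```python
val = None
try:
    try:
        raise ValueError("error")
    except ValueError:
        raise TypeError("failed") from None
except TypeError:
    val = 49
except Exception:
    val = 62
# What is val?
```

Step-by-step execution trace:
1. Inner try raises ValueError; inner `except ValueError` catches it.
2. `raise TypeError(...) from None` raises TypeError (from None suppresses __context__, but the active exception is still TypeError).
3. Outer `except TypeError` matches → val = 49.
4. `except Exception` is not reached.
Result: 49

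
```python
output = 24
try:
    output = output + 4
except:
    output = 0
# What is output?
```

Step-by-step execution trace:
1. output starts at 24.
2. try: `output = output + 4` → output = 28. No exception raised.
3. `except` is skipped.
Result: 28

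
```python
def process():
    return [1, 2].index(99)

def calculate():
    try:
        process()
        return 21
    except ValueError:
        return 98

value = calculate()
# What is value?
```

Step-by-step execution trace:
1. `calculate()` calls `process()`.
2. `process()` evaluates `[1, 2].index(99)`, which raises ValueError; it propagates to the caller.
3. `return 21` is not reached.
4. `except ValueError` in calculate matches → returns 98.
5. value = 98.
Result: 98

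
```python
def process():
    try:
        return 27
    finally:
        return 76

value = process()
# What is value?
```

Step-by-step execution trace:
1. `process()` enters try: `return 27` sets pending return value 27.
2. Before returning, `finally: return 76` runs and overrides the pending return.
3. process() returns 76 → value = 76.
Result: 76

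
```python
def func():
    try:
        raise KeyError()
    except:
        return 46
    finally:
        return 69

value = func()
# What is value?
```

Step-by-step execution trace:
1. `func()` enters try: `raise KeyError()` raises KeyError.
2. bare `except` matches → `return 46` sets pending return value 46.
3. Before returning, `finally: return 69` runs and overrides the pending return.
4. func() returns 69 → value = 69.
Result: 69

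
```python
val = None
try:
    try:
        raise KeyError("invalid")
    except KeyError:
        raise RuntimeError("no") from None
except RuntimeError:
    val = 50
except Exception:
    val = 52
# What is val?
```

Step-by-step execution trace:
1. Inner try raises KeyError; inner `except KeyError` catches it.
2. `raise RuntimeError(...) from None` raises RuntimeError (from None suppresses __context__, but the active exception is still RuntimeError).
3. Outer `except RuntimeError` matches → val = 50.
4. `except Exception` is not reached.
Result: 50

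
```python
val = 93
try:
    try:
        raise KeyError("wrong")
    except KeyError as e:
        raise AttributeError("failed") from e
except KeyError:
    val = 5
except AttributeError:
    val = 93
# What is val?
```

Step-by-step execution trace:
1. Inner try raises KeyError; inner `except KeyError as e` catches it.
2. `raise AttributeError(...) from e` raises AttributeError (KeyError is attached as __cause__, but only AttributeError is active).
3. Outer `except KeyError` does not match AttributeError; skipped.
4. Outer `except AttributeError` matches → val = 93.
Result: 93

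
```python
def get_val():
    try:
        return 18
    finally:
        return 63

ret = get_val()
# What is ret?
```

Step-by-step execution trace:
1. `get_val()` enters try: `return 18` sets pending return value 18.
2. Before returning, `finally: return 63` runs and overrides the pending return.
3. get_val() returns 63 → ret = 63.
Result: 63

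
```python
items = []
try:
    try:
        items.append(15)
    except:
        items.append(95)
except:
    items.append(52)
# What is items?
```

Step-by-step execution trace:
1. Inner try: `items.append(15)` → items = [15]. No exception raised.
2. Inner `except` is skipped.
3. Inner try completes normally; outer `except` is skipped.
Result: [15]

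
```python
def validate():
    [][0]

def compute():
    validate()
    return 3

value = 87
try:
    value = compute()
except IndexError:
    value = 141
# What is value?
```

Step-by-step execution trace:
1. value starts at 87.
2. try: `compute()` calls `validate()`.
3. `validate()` evaluates `[][0]`, which raises IndexError; it propagates through compute (uncaught).
4. `return 3` in compute is not reached; the assignment to value does not complete.
5. `except IndexError` matches → value = 141.
Result: 141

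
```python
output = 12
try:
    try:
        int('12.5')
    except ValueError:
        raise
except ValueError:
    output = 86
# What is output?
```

Step-by-step execution trace:
1. Inner try: `int('12.5')` raises ValueError.
2. Inner `except ValueError` matches; bare `raise` re-raises the same ValueError.
3. Outer `except ValueError` matches → output = 86.
Result: 86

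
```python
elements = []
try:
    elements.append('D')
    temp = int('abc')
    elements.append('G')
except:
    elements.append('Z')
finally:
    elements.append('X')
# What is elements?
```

Step-by-step execution trace:
1. try: `elements.append('D')` → elements = ['D'].
2. `temp = int('abc')` raises ValueError; `elements.append('G')` is not reached.
3. bare `except` matches → `elements.append('Z')` → elements = ['D', 'Z'].
4. finally always runs: `elements.append('X')` → elements = ['D', 'Z', 'X'].
Result: ['D', 'Z', 'X']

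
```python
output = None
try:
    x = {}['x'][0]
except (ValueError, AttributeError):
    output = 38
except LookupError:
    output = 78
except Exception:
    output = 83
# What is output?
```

Step-by-step execution trace:
1. `x = {}['x'][0]` raises KeyError.
2. `except (ValueError, AttributeError)` does not match KeyError; skipped.
3. `except LookupError` matches (KeyError is a subclass of LookupError) → output = 78.
4. `except Exception` is not reached.
Result: 78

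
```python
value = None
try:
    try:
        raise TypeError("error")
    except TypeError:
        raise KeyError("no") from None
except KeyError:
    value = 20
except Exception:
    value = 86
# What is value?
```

Step-by-step execution trace:
1. Inner try raises TypeError; inner `except TypeError` catches it.
2. `raise KeyError(...) from None` raises KeyError (from None suppresses __context__, but the active exception is still KeyError).
3. Outer `except KeyError` matches → value = 20.
4. `except Exception` is not reached.
Result: 20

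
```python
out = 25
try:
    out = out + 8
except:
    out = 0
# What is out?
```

Step-by-step execution trace:
1. out starts at 25.
2. try: `out = out + 8` → out = 33. No exception raised.
3. `except` is skipped.
Result: 33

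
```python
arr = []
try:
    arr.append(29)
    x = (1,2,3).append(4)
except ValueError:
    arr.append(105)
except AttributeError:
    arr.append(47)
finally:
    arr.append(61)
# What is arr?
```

Step-by-step execution trace:
1. try: `arr.append(29)` → arr = [29].
2. `x = (1,2,3).append(4)` raises AttributeError.
3. `except ValueError` does not match AttributeError; skipped.
4. `except AttributeError` matches → `arr.append(47)` → arr = [29, 47].
5. finally always runs: `arr.append(61)` → arr = [29, 47, 61].
Result: [29, 47, 61]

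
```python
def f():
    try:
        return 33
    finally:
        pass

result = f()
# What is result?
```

Step-by-step execution trace:
1. `f()` enters try: `return 33` sets pending return value 33.
2. Before returning, `finally: pass` runs (no effect).
3. f() returns 33 → result = 33.
Result: 33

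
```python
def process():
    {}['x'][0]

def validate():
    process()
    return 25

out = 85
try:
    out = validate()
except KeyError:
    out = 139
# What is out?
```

Step-by-step execution trace:
1. out starts at 85.
2. try: `validate()` calls `process()`.
3. `process()` evaluates `{}['x'][0]`, which raises KeyError; it propagates through validate (uncaught).
4. `return 25` in validate is not reached; the assignment to out does not complete.
5. `except KeyError` matches → out = 139.
Result: 139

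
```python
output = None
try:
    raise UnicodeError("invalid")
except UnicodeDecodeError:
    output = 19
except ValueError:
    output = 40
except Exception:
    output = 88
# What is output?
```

Step-by-step execution trace:
1. `raise UnicodeError(...)` raises UnicodeError.
2. `except UnicodeDecodeError` does not match (UnicodeError is not a subclass of UnicodeDecodeError); skipped.
3. `except ValueError` matches (UnicodeError is a subclass of ValueError) → output = 40.
4. `except Exception` is not reached.
Result: 40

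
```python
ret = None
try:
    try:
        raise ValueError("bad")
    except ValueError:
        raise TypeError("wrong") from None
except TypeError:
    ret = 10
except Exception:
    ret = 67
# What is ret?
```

Step-by-step execution trace:
1. Inner try raises ValueError; inner `except ValueError` catches it.
2. `raise TypeError(...) from None` raises TypeError (from None suppresses __context__, but the active exception is still TypeError).
3. Outer `except TypeError` matches → ret = 10.
4. `except Exception` is not reached.
Result: 10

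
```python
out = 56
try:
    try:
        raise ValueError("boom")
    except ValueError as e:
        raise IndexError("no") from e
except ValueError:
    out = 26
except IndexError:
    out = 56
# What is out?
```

Step-by-step execution trace:
1. Inner try raises ValueError; inner `except ValueError as e` catches it.
2. `raise IndexError(...) from e` raises IndexError (ValueError is attached as __cause__, but only IndexError is active).
3. Outer `except ValueError` does not match IndexError; skipped.
4. Outer `except IndexError` matches → out = 56.
Result: 56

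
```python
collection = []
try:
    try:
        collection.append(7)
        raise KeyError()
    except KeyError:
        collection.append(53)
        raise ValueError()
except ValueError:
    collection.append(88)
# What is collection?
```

Step-by-step execution trace:
1. Inner try: `collection.append(7)` → collection = [7].
2. `raise KeyError()` raises KeyError.
3. Inner `except KeyError` matches → `collection.append(53)` → collection = [7, 53].
4. `raise ValueError()` raises ValueError; propagates to outer try.
5. Outer `except ValueError` matches → `collection.append(88)` → collection = [7, 53, 88].
Result: [7, 53, 88]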